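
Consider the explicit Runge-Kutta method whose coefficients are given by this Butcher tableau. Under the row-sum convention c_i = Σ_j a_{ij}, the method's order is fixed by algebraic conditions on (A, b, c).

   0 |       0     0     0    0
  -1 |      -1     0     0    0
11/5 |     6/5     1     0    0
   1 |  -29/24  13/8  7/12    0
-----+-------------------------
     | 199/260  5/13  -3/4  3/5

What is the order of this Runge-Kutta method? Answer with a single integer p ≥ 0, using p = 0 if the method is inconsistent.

1

b = (199/260, 5/13, -3/4, 3/5)
c = (0, -1, 11/5, 1)
Ac = (0, 0, -1, -41/120)
Σ b_i: 199/260·1 + 5/13·1 + (-3/4)·1 + 3/5·1 = 1 ✓
b·c: 5/13·(-1) + (-3/4)·11/5 + 3/5·1 = -373/260 ≠ 1/2 ⇒ order 1.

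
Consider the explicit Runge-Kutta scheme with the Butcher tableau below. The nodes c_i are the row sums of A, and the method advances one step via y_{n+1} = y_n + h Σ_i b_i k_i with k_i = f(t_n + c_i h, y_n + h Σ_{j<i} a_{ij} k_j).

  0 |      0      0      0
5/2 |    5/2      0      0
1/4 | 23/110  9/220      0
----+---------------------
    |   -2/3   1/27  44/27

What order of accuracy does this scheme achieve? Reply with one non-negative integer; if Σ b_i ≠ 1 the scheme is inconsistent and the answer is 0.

b = (-2/3, 1/27, 44/27)
c = (0, 5/2, 1/4)
Ac = (0, 0, 9/88)
Σ b_i: (-2/3)·1 + 1/27·1 + 44/27·1 = 1 ✓
b·c: 1/27·5/2 + 44/27·1/4 = 1/2 ✓
b·c²: 1/27·25/4 + 44/27·1/16 = 1/3 ✓
b·Ac: 44/27·9/88 = 1/6 ✓; 3 stages ⇒ order 3.

3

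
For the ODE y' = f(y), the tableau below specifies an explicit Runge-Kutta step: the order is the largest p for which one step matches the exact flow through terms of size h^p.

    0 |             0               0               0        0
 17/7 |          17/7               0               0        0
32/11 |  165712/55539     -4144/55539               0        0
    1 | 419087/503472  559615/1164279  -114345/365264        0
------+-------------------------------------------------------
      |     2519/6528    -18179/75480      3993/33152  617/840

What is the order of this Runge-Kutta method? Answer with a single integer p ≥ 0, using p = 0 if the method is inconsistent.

b = (2519/6528, -18179/75480, 3993/33152, 617/840)
c = (0, 17/7, 32/11, 1)
Ac = (0, 0, -592/3267, 475/1851)
Σ b_i: 2519/6528·1 + (-18179/75480)·1 + 3993/33152·1 + 617/840·1 = 1 ✓
b·c: (-18179/75480)·17/7 + 3993/33152·32/11 + 617/840·1 = 1/2 ✓
b·c²: (-18179/75480)·289/49 + 3993/33152·1024/121 + 617/840·1 = 1/3 ✓
b·Ac: 3993/33152·(-592/3267) + 617/840·475/1851 = 1/6 ✓
b·c³: (-18179/75480)·4913/343 + 3993/33152·32768/1331 + 617/840·1 = 1/4 ✓
b·(c∘Ac): 3993/33152·(-18944/35937) + 617/840·475/1851 = 1/8 ✓
b·Ac²: 3993/33152·(-10064/22869) + 617/840·2405/12957 = 1/12 ✓
b·A²c: 617/840·35/617 = 1/24 ✓; 4 stages ⇒ order 4.

4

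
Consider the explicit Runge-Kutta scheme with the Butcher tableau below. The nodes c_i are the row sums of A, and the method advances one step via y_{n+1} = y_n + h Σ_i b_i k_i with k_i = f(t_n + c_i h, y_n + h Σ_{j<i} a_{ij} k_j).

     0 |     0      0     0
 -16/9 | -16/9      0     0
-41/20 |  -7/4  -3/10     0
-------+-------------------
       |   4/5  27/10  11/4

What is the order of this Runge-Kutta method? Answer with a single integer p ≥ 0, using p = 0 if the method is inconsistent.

b = (4/5, 27/10, 11/4)
c = (0, -16/9, -41/20)
Ac = (0, 0, 8/15)
Σ b_i: 4/5·1 + 27/10·1 + 11/4·1 = 25/4 ≠ 1 ⇒ order 0.

0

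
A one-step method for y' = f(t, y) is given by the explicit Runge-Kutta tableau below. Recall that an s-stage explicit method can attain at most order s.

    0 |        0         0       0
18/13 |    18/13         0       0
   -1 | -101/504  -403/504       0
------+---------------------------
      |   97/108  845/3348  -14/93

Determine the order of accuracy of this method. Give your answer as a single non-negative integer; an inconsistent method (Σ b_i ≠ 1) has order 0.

3

b = (97/108, 845/3348, -14/93)
c = (0, 18/13, -1)
Ac = (0, 0, -31/28)
Σ b_i: 97/108·1 + 845/3348·1 + (-14/93)·1 = 1 ✓
b·c: 845/3348·18/13 + (-14/93)·(-1) = 1/2 ✓
b·c²: 845/3348·324/169 + (-14/93)·1 = 1/3 ✓
b·Ac: (-14/93)·(-31/28) = 1/6 ✓; 3 stages ⇒ order 3.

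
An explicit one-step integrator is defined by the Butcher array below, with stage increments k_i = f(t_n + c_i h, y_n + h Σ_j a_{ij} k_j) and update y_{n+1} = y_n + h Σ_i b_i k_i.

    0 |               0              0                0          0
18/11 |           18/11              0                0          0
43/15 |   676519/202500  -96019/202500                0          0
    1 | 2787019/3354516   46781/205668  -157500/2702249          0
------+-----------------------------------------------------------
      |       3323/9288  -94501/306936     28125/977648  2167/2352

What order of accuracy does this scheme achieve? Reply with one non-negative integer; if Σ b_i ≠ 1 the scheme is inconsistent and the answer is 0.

4

b = (3323/9288, -94501/306936, 28125/977648, 2167/2352)
c = (0, 18/11, 43/15, 1)
Ac = (0, 0, -8729/11250, 889/4334)
Σ b_i: 3323/9288·1 + (-94501/306936)·1 + 28125/977648·1 + 2167/2352·1 = 1 ✓
b·c: (-94501/306936)·18/11 + 28125/977648·43/15 + 2167/2352·1 = 1/2 ✓
b·c²: (-94501/306936)·324/121 + 28125/977648·1849/225 + 2167/2352·1 = 1/3 ✓
b·Ac: 28125/977648·(-8729/11250) + 2167/2352·889/4334 = 1/6 ✓
b·c³: (-94501/306936)·5832/1331 + 28125/977648·79507/3375 + 2167/2352·1 = 1/4 ✓
b·(c∘Ac): 28125/977648·(-375347/168750) + 2167/2352·889/4334 = 1/8 ✓
b·Ac²: 28125/977648·(-8729/6875) + 2167/2352·3101/23837 = 1/12 ✓
b·A²c: 2167/2352·98/2167 = 1/24 ✓; 4 stages ⇒ order 4.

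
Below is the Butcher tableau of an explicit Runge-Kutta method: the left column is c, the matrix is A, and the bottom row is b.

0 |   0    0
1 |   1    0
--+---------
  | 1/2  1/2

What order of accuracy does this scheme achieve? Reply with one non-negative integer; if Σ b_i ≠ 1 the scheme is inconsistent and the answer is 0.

2

b = (1/2, 1/2)
c = (0, 1)
Σ b_i: 1/2·1 + 1/2·1 = 1 ✓
b·c: 1/2·1 = 1/2 ✓; 2 stages ⇒ order 2.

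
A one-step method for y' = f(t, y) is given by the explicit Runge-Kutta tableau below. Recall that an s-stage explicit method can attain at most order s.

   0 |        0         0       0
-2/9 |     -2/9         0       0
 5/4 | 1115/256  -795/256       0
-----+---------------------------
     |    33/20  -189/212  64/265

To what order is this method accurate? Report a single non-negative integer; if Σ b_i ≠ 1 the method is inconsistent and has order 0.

b = (33/20, -189/212, 64/265)
c = (0, -2/9, 5/4)
Ac = (0, 0, 265/384)
Σ b_i: 33/20·1 + (-189/212)·1 + 64/265·1 = 1 ✓
b·c: (-189/212)·(-2/9) + 64/265·5/4 = 1/2 ✓
b·c²: (-189/212)·4/81 + 64/265·25/16 = 1/3 ✓
b·Ac: 64/265·265/384 = 1/6 ✓; 3 stages ⇒ order 3.

3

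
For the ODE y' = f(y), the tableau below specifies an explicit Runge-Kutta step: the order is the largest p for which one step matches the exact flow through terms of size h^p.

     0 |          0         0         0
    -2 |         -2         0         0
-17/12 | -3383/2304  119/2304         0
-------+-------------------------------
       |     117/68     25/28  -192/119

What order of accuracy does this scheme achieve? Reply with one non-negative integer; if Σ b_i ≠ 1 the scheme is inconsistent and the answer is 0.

b = (117/68, 25/28, -192/119)
c = (0, -2, -17/12)
Ac = (0, 0, -119/1152)
Σ b_i: 117/68·1 + 25/28·1 + (-192/119)·1 = 1 ✓
b·c: 25/28·(-2) + (-192/119)·(-17/12) = 1/2 ✓
b·c²: 25/28·4 + (-192/119)·289/144 = 1/3 ✓
b·Ac: (-192/119)·(-119/1152) = 1/6 ✓; 3 stages ⇒ order 3.

3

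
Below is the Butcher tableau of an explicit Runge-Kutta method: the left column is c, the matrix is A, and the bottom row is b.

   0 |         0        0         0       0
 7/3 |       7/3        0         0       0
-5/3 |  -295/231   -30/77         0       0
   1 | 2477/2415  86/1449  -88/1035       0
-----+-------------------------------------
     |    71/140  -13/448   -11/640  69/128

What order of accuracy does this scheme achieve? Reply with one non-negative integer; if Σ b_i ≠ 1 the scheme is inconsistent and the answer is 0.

4

b = (71/140, -13/448, -11/640, 69/128)
c = (0, 7/3, -5/3, 1)
Ac = (0, 0, -10/11, 58/207)
Σ b_i: 71/140·1 + (-13/448)·1 + (-11/640)·1 + 69/128·1 = 1 ✓
b·c: (-13/448)·7/3 + (-11/640)·(-5/3) + 69/128·1 = 1/2 ✓
b·c²: (-13/448)·49/9 + (-11/640)·25/9 + 69/128·1 = 1/3 ✓
b·Ac: (-11/640)·(-10/11) + 69/128·58/207 = 1/6 ✓
b·c³: (-13/448)·343/27 + (-11/640)·(-125/27) + 69/128·1 = 1/4 ✓
b·(c∘Ac): (-11/640)·50/33 + 69/128·58/207 = 1/8 ✓
b·Ac²: (-11/640)·(-70/33) + 69/128·2/23 = 1/12 ✓
b·A²c: 69/128·16/207 = 1/24 ✓; 4 stages ⇒ order 4.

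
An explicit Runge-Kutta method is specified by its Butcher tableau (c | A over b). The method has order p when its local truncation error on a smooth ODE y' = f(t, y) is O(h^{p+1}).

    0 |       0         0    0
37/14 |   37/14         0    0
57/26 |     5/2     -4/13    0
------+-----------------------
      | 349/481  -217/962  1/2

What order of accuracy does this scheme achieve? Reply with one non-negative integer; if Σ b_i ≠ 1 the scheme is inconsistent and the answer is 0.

2

b = (349/481, -217/962, 1/2)
c = (0, 37/14, 57/26)
Ac = (0, 0, -74/91)
Σ b_i: 349/481·1 + (-217/962)·1 + 1/2·1 = 1 ✓
b·c: (-217/962)·37/14 + 1/2·57/26 = 1/2 ✓
b·c²: (-217/962)·1369/196 + 1/2·3249/676 = 979/1183 ≠ 1/3 ⇒ order 2.
b·Ac: 1/2·(-74/91) = -37/91 ≠ 1/6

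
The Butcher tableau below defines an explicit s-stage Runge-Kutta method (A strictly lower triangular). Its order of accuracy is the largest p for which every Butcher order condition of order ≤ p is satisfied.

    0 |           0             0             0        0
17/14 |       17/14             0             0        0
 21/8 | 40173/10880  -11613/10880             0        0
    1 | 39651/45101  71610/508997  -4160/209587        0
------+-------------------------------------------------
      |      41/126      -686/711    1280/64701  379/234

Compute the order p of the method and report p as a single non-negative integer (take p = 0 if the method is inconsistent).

b = (41/126, -686/711, 1280/64701, 379/234)
c = (0, 17/14, 21/8, 1)
Ac = (0, 0, -1659/1280, 45/379)
Σ b_i: 41/126·1 + (-686/711)·1 + 1280/64701·1 + 379/234·1 = 1 ✓
b·c: (-686/711)·17/14 + 1280/64701·21/8 + 379/234·1 = 1/2 ✓
b·c²: (-686/711)·289/196 + 1280/64701·441/64 + 379/234·1 = 1/3 ✓
b·Ac: 1280/64701·(-1659/1280) + 379/234·45/379 = 1/6 ✓
b·c³: (-686/711)·4913/2744 + 1280/64701·9261/512 + 379/234·1 = 1/4 ✓
b·(c∘Ac): 1280/64701·(-34839/10240) + 379/234·45/379 = 1/8 ✓
b·Ac²: 1280/64701·(-4029/2560) + 379/234·375/5306 = 1/12 ✓
b·A²c: 379/234·39/1516 = 1/24 ✓; 4 stages ⇒ order 4.

4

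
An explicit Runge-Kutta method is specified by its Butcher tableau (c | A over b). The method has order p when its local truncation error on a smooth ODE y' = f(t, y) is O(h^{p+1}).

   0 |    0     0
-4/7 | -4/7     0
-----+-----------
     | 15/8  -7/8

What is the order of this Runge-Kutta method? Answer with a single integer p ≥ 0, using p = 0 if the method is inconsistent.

2

b = (15/8, -7/8)
c = (0, -4/7)
Σ b_i: 15/8·1 + (-7/8)·1 = 1 ✓
b·c: (-7/8)·(-4/7) = 1/2 ✓; 2 stages ⇒ order 2.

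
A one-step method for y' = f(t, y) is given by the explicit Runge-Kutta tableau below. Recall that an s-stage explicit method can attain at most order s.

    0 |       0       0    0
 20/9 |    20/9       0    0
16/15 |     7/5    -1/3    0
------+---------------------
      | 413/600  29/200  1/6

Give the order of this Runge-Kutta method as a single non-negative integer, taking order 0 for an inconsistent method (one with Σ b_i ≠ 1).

2

b = (413/600, 29/200, 1/6)
c = (0, 20/9, 16/15)
Ac = (0, 0, -20/27)
Σ b_i: 413/600·1 + 29/200·1 + 1/6·1 = 1 ✓
b·c: 29/200·20/9 + 1/6·16/15 = 1/2 ✓
b·c²: 29/200·400/81 + 1/6·256/225 = 1834/2025 ≠ 1/3 ⇒ order 2.
b·Ac: 1/6·(-20/27) = -10/81 ≠ 1/6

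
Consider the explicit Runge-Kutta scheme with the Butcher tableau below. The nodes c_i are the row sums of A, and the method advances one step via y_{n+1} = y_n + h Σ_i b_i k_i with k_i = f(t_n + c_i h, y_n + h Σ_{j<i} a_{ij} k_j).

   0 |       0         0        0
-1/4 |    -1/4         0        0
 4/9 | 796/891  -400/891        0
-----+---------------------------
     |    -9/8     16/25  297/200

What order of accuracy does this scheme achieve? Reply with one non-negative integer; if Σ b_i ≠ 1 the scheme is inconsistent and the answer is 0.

3

b = (-9/8, 16/25, 297/200)
c = (0, -1/4, 4/9)
Ac = (0, 0, 100/891)
Σ b_i: (-9/8)·1 + 16/25·1 + 297/200·1 = 1 ✓
b·c: 16/25·(-1/4) + 297/200·4/9 = 1/2 ✓
b·c²: 16/25·1/16 + 297/200·16/81 = 1/3 ✓
b·Ac: 297/200·100/891 = 1/6 ✓; 3 stages ⇒ order 3.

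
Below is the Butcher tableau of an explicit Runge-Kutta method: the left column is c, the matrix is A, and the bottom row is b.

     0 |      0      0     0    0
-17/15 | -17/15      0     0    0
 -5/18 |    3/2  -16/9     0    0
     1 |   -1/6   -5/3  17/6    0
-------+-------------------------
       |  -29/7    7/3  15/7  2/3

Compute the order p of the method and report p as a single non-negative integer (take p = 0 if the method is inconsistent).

b = (-29/7, 7/3, 15/7, 2/3)
c = (0, -17/15, -5/18, 1)
Ac = (0, 0, 272/135, 119/108)
Σ b_i: (-29/7)·1 + 7/3·1 + 15/7·1 + 2/3·1 = 1 ✓
b·c: 7/3·(-17/15) + 15/7·(-5/18) + 2/3·1 = -1621/630 ≠ 1/2 ⇒ order 1.

1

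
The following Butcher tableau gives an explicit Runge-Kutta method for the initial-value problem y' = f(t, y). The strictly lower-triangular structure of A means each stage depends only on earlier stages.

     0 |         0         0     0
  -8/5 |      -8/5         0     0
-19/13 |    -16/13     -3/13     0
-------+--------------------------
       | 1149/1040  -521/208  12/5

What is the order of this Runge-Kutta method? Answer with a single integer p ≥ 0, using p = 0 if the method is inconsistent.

b = (1149/1040, -521/208, 12/5)
c = (0, -8/5, -19/13)
Ac = (0, 0, 24/65)
Σ b_i: 1149/1040·1 + (-521/208)·1 + 12/5·1 = 1 ✓
b·c: (-521/208)·(-8/5) + 12/5·(-19/13) = 1/2 ✓
b·c²: (-521/208)·64/25 + 12/5·361/169 = -5432/4225 ≠ 1/3 ⇒ order 2.
b·Ac: 12/5·24/65 = 288/325 ≠ 1/6

2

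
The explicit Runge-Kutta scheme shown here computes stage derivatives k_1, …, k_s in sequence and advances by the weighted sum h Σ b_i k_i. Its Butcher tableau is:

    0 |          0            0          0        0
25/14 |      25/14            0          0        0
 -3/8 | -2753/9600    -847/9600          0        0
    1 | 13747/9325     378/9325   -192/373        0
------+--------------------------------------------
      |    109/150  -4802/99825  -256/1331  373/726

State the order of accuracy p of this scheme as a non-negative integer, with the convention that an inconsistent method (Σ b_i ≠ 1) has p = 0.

b = (109/150, -4802/99825, -256/1331, 373/726)
c = (0, 25/14, -3/8, 1)
Ac = (0, 0, -121/768, 99/373)
Σ b_i: 109/150·1 + (-4802/99825)·1 + (-256/1331)·1 + 373/726·1 = 1 ✓
b·c: (-4802/99825)·25/14 + (-256/1331)·(-3/8) + 373/726·1 = 1/2 ✓
b·c²: (-4802/99825)·625/196 + (-256/1331)·9/64 + 373/726·1 = 1/3 ✓
b·Ac: (-256/1331)·(-121/768) + 373/726·99/373 = 1/6 ✓
b·c³: (-4802/99825)·15625/2744 + (-256/1331)·(-27/512) + 373/726·1 = 1/4 ✓
b·(c∘Ac): (-256/1331)·121/2048 + 373/726·99/373 = 1/8 ✓
b·Ac²: (-256/1331)·(-3025/10752) + 373/726·297/5222 = 1/12 ✓
b·A²c: 373/726·121/1492 = 1/24 ✓; 4 stages ⇒ order 4.

4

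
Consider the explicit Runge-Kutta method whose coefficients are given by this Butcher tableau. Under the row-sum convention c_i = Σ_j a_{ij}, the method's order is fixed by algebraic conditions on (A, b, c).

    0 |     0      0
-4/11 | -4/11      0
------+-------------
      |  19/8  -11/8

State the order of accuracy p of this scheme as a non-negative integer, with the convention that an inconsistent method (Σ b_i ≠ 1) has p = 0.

2

b = (19/8, -11/8)
c = (0, -4/11)
Σ b_i: 19/8·1 + (-11/8)·1 = 1 ✓
b·c: (-11/8)·(-4/11) = 1/2 ✓; 2 stages ⇒ order 2.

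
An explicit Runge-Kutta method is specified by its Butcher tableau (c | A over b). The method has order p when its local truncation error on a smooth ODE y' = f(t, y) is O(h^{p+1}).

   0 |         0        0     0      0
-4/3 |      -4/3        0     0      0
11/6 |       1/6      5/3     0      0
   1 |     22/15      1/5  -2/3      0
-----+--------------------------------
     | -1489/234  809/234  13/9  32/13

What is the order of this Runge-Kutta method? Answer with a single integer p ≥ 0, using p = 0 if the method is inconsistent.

b = (-1489/234, 809/234, 13/9, 32/13)
c = (0, -4/3, 11/6, 1)
Ac = (0, 0, -20/9, -67/45)
Σ b_i: (-1489/234)·1 + 809/234·1 + 13/9·1 + 32/13·1 = 1 ✓
b·c: 809/234·(-4/3) + 13/9·11/6 + 32/13·1 = 1/2 ✓
b·c²: 809/234·16/9 + 13/9·121/36 + 32/13·1 = 56705/4212 ≠ 1/3 ⇒ order 2.
b·Ac: 13/9·(-20/9) + 32/13·(-67/45) = -36196/5265 ≠ 1/6

2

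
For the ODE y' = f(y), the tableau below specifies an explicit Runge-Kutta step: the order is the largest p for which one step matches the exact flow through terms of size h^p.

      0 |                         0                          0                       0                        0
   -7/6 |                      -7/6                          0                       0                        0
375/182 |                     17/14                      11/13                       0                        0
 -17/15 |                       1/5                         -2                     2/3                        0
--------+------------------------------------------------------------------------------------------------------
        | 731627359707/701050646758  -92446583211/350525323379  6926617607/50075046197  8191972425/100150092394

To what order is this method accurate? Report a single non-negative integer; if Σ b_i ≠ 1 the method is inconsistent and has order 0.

3

b = (731627359707/701050646758, -92446583211/350525323379, 6926617607/50075046197, 8191972425/100150092394)
c = (0, -7/6, 375/182, -17/15)
Ac = (0, 0, -77/78, 1012/273)
Σ b_i: 731627359707/701050646758·1 + (-92446583211/350525323379)·1 + 6926617607/50075046197·1 + 8191972425/100150092394·1 = 1 ✓
b·c: (-92446583211/350525323379)·(-7/6) + 6926617607/50075046197·375/182 + 8191972425/100150092394·(-17/15) = 1/2 ✓
b·c²: (-92446583211/350525323379)·49/36 + 6926617607/50075046197·140625/33124 + 8191972425/100150092394·289/225 = 1/3 ✓
b·Ac: 6926617607/50075046197·(-77/78) + 8191972425/100150092394·1012/273 = 1/6 ✓
b·c³: (-92446583211/350525323379)·(-343/216) + 6926617607/50075046197·52734375/6028568 + 8191972425/100150092394·(-4913/3375) = 309578405575784/205057314176715 ≠ 1/4 ⇒ order 3.
b·(c∘Ac): 6926617607/50075046197·(-1375/676) + 8191972425/100150092394·(-17204/4095) = -34142233585/54627323124 ≠ 1/8
b·Ac²: 6926617607/50075046197·539/468 + 8191972425/100150092394·8053/74529 = 27584017328761/164045851341372 ≠ 1/12
b·A²c: 8191972425/100150092394·(-77/117) = -1470354025/27313661562 ≠ 1/24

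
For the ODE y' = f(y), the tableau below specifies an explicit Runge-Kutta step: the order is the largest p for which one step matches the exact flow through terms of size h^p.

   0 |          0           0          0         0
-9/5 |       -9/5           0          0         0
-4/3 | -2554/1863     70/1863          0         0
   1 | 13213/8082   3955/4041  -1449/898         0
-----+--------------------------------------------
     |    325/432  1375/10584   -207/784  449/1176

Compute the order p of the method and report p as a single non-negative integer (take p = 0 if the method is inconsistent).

b = (325/432, 1375/10584, -207/784, 449/1176)
c = (0, -9/5, -4/3, 1)
Ac = (0, 0, -14/207, 175/449)
Σ b_i: 325/432·1 + 1375/10584·1 + (-207/784)·1 + 449/1176·1 = 1 ✓
b·c: 1375/10584·(-9/5) + (-207/784)·(-4/3) + 449/1176·1 = 1/2 ✓
b·c²: 1375/10584·81/25 + (-207/784)·16/9 + 449/1176·1 = 1/3 ✓
b·Ac: (-207/784)·(-14/207) + 449/1176·175/449 = 1/6 ✓
b·c³: 1375/10584·(-729/125) + (-207/784)·(-64/27) + 449/1176·1 = 1/4 ✓
b·(c∘Ac): (-207/784)·56/621 + 449/1176·175/449 = 1/8 ✓
b·Ac²: (-207/784)·14/115 + 449/1176·679/2245 = 1/12 ✓
b·A²c: 449/1176·49/449 = 1/24 ✓; 4 stages ⇒ order 4.

4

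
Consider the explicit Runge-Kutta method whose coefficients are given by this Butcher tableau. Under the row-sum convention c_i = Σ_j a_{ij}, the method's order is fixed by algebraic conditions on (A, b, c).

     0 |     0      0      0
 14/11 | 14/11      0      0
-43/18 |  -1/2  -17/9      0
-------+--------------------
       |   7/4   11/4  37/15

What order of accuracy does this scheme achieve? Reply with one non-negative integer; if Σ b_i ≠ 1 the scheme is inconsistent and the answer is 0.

0

b = (7/4, 11/4, 37/15)
c = (0, 14/11, -43/18)
Ac = (0, 0, -238/99)
Σ b_i: 7/4·1 + 11/4·1 + 37/15·1 = 209/30 ≠ 1 ⇒ order 0.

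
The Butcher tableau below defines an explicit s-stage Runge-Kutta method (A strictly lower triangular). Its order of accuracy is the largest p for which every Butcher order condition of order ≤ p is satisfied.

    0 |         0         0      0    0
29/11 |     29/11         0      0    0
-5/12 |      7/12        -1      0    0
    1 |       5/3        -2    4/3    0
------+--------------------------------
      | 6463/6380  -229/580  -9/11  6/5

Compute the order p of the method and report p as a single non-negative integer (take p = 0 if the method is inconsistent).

2

b = (6463/6380, -229/580, -9/11, 6/5)
c = (0, 29/11, -5/12, 1)
Ac = (0, 0, -29/11, -577/99)
Σ b_i: 6463/6380·1 + (-229/580)·1 + (-9/11)·1 + 6/5·1 = 1 ✓
b·c: (-229/580)·29/11 + (-9/11)·(-5/12) + 6/5·1 = 1/2 ✓
b·c²: (-229/580)·841/121 + (-9/11)·25/144 + 6/5·1 = -16323/9680 ≠ 1/3 ⇒ order 2.
b·Ac: (-9/11)·(-29/11) + 6/5·(-577/99) = -8779/1815 ≠ 1/6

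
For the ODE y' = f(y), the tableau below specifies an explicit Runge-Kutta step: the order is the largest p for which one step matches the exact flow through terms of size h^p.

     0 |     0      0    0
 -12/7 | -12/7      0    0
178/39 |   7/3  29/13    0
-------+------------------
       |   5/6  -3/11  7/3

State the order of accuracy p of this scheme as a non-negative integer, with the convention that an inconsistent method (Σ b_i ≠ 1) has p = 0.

0

b = (5/6, -3/11, 7/3)
c = (0, -12/7, 178/39)
Ac = (0, 0, -348/91)
Σ b_i: 5/6·1 + (-3/11)·1 + 7/3·1 = 191/66 ≠ 1 ⇒ order 0.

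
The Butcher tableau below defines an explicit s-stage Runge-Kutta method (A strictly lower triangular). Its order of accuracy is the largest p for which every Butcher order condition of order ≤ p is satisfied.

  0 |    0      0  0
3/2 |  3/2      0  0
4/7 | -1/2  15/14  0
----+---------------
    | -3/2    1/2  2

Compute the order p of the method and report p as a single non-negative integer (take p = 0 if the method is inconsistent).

1

b = (-3/2, 1/2, 2)
c = (0, 3/2, 4/7)
Ac = (0, 0, 45/28)
Σ b_i: (-3/2)·1 + 1/2·1 + 2·1 = 1 ✓
b·c: 1/2·3/2 + 2·4/7 = 53/28 ≠ 1/2 ⇒ order 1.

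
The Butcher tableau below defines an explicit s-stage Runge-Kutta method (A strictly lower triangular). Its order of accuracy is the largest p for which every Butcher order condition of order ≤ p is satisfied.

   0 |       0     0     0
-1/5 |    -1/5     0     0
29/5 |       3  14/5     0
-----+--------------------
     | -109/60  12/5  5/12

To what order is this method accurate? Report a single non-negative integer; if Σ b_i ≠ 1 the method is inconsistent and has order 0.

b = (-109/60, 12/5, 5/12)
c = (0, -1/5, 29/5)
Ac = (0, 0, -14/25)
Σ b_i: (-109/60)·1 + 12/5·1 + 5/12·1 = 1 ✓
b·c: 12/5·(-1/5) + 5/12·29/5 = 581/300 ≠ 1/2 ⇒ order 1.

1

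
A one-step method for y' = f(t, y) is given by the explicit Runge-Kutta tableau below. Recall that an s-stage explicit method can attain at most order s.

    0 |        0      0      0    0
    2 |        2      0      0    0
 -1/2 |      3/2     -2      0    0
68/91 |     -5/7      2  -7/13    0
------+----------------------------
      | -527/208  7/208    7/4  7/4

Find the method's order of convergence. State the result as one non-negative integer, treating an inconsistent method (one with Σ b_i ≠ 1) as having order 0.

b = (-527/208, 7/208, 7/4, 7/4)
c = (0, 2, -1/2, 68/91)
Ac = (0, 0, -4, 111/26)
Σ b_i: (-527/208)·1 + 7/208·1 + 7/4·1 + 7/4·1 = 1 ✓
b·c: 7/208·2 + 7/4·(-1/2) + 7/4·68/91 = 1/2 ✓
b·c²: 7/208·4 + 7/4·1/4 + 7/4·4624/8281 = 29325/18928 ≠ 1/3 ⇒ order 2.
b·Ac: 7/4·(-4) + 7/4·111/26 = 49/104 ≠ 1/6

2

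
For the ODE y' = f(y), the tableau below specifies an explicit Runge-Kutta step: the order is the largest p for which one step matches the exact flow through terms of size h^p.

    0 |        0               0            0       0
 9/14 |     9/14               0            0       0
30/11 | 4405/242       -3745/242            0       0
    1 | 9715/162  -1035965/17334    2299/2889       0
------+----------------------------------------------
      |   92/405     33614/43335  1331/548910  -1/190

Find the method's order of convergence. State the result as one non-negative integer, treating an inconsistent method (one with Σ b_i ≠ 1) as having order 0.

b = (92/405, 33614/43335, 1331/548910, -1/190)
c = (0, 9/14, 30/11, 1)
Ac = (0, 0, -4815/484, -145/4)
Σ b_i: 92/405·1 + 33614/43335·1 + 1331/548910·1 + (-1/190)·1 = 1 ✓
b·c: 33614/43335·9/14 + 1331/548910·30/11 + (-1/190)·1 = 1/2 ✓
b·c²: 33614/43335·81/196 + 1331/548910·900/121 + (-1/190)·1 = 1/3 ✓
b·Ac: 1331/548910·(-4815/484) + (-1/190)·(-145/4) = 1/6 ✓
b·c³: 33614/43335·729/2744 + 1331/548910·27000/1331 + (-1/190)·1 = 1/4 ✓
b·(c∘Ac): 1331/548910·(-72225/2662) + (-1/190)·(-145/4) = 1/8 ✓
b·Ac²: 1331/548910·(-43335/6776) + (-1/190)·(-3155/168) = 1/12 ✓
b·A²c: (-1/190)·(-95/12) = 1/24 ✓; 4 stages ⇒ order 4.

4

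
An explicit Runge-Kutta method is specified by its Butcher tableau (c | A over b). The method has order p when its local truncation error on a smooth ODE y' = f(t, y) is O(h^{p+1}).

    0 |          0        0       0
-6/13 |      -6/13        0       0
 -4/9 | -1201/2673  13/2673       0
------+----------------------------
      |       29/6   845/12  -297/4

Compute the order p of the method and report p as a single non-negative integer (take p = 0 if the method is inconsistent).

b = (29/6, 845/12, -297/4)
c = (0, -6/13, -4/9)
Ac = (0, 0, -2/891)
Σ b_i: 29/6·1 + 845/12·1 + (-297/4)·1 = 1 ✓
b·c: 845/12·(-6/13) + (-297/4)·(-4/9) = 1/2 ✓
b·c²: 845/12·36/169 + (-297/4)·16/81 = 1/3 ✓
b·Ac: (-297/4)·(-2/891) = 1/6 ✓; 3 stages ⇒ order 3.

3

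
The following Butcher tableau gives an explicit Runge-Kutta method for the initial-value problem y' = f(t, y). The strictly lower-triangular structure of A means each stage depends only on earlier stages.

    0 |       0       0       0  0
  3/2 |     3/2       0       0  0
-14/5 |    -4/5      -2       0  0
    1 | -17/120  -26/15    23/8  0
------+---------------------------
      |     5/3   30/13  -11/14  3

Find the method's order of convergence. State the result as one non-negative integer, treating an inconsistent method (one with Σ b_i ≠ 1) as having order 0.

0

b = (5/3, 30/13, -11/14, 3)
c = (0, 3/2, -14/5, 1)
Ac = (0, 0, -3, -213/20)
Σ b_i: 5/3·1 + 30/13·1 + (-11/14)·1 + 3·1 = 3379/546 ≠ 1 ⇒ order 0.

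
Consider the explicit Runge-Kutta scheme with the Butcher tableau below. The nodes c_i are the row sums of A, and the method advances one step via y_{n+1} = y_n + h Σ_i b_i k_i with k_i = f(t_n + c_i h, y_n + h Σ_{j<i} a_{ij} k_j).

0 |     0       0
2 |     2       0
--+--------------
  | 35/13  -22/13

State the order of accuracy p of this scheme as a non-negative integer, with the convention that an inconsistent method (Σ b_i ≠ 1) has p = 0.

b = (35/13, -22/13)
c = (0, 2)
Σ b_i: 35/13·1 + (-22/13)·1 = 1 ✓
b·c: (-22/13)·2 = -44/13 ≠ 1/2 ⇒ order 1.

1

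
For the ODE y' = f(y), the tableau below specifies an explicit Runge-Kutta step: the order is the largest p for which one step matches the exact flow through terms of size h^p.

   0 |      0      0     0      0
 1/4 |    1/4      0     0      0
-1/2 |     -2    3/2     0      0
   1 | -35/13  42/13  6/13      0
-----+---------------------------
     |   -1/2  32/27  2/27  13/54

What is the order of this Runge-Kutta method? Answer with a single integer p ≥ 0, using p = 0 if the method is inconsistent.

b = (-1/2, 32/27, 2/27, 13/54)
c = (0, 1/4, -1/2, 1)
Ac = (0, 0, 3/8, 15/26)
Σ b_i: (-1/2)·1 + 32/27·1 + 2/27·1 + 13/54·1 = 1 ✓
b·c: 32/27·1/4 + 2/27·(-1/2) + 13/54·1 = 1/2 ✓
b·c²: 32/27·1/16 + 2/27·1/4 + 13/54·1 = 1/3 ✓
b·Ac: 2/27·3/8 + 13/54·15/26 = 1/6 ✓
b·c³: 32/27·1/64 + 2/27·(-1/8) + 13/54·1 = 1/4 ✓
b·(c∘Ac): 2/27·(-3/16) + 13/54·15/26 = 1/8 ✓
b·Ac²: 2/27·3/32 + 13/54·33/104 = 1/12 ✓
b·A²c: 13/54·9/52 = 1/24 ✓; 4 stages ⇒ order 4.

4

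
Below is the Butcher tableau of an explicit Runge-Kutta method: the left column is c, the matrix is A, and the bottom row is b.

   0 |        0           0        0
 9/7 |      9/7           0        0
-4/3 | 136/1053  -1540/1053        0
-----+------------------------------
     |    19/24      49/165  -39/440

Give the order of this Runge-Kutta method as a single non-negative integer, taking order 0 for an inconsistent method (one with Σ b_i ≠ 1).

b = (19/24, 49/165, -39/440)
c = (0, 9/7, -4/3)
Ac = (0, 0, -220/117)
Σ b_i: 19/24·1 + 49/165·1 + (-39/440)·1 = 1 ✓
b·c: 49/165·9/7 + (-39/440)·(-4/3) = 1/2 ✓
b·c²: 49/165·81/49 + (-39/440)·16/9 = 1/3 ✓
b·Ac: (-39/440)·(-220/117) = 1/6 ✓; 3 stages ⇒ order 3.

3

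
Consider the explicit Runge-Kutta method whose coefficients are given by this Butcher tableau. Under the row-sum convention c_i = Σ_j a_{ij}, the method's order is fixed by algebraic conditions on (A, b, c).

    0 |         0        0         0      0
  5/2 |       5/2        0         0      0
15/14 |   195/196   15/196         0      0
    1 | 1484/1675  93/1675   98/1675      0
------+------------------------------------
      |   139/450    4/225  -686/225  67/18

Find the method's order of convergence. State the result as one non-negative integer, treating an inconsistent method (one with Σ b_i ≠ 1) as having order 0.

4

b = (139/450, 4/225, -686/225, 67/18)
c = (0, 5/2, 15/14, 1)
Ac = (0, 0, 75/392, 27/134)
Σ b_i: 139/450·1 + 4/225·1 + (-686/225)·1 + 67/18·1 = 1 ✓
b·c: 4/225·5/2 + (-686/225)·15/14 + 67/18·1 = 1/2 ✓
b·c²: 4/225·25/4 + (-686/225)·225/196 + 67/18·1 = 1/3 ✓
b·Ac: (-686/225)·75/392 + 67/18·27/134 = 1/6 ✓
b·c³: 4/225·125/8 + (-686/225)·3375/2744 + 67/18·1 = 1/4 ✓
b·(c∘Ac): (-686/225)·1125/5488 + 67/18·27/134 = 1/8 ✓
b·Ac²: (-686/225)·375/784 + 67/18·111/268 = 1/12 ✓
b·A²c: 67/18·3/268 = 1/24 ✓; 4 stages ⇒ order 4.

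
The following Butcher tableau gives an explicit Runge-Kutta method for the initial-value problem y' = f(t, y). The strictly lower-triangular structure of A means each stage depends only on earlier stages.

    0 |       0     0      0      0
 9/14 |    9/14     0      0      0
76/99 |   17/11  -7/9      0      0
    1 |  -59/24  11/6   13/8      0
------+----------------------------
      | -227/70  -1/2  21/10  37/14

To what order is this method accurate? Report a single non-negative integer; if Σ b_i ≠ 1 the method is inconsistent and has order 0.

1

b = (-227/70, -1/2, 21/10, 37/14)
c = (0, 9/14, 76/99, 1)
Ac = (0, 0, -1/2, 6725/2772)
Σ b_i: (-227/70)·1 + (-1/2)·1 + 21/10·1 + 37/14·1 = 1 ✓
b·c: (-1/2)·9/14 + 21/10·76/99 + 37/14·1 = 18173/4620 ≠ 1/2 ⇒ order 1.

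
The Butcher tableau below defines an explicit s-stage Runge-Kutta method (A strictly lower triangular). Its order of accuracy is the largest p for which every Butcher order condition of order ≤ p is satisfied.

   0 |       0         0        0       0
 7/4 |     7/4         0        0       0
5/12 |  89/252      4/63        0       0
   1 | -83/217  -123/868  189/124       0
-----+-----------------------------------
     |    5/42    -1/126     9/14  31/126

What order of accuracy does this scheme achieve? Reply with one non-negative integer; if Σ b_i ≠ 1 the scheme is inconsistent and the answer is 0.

b = (5/42, -1/126, 9/14, 31/126)
c = (0, 7/4, 5/12, 1)
Ac = (0, 0, 1/9, 12/31)
Σ b_i: 5/42·1 + (-1/126)·1 + 9/14·1 + 31/126·1 = 1 ✓
b·c: (-1/126)·7/4 + 9/14·5/12 + 31/126·1 = 1/2 ✓
b·c²: (-1/126)·49/16 + 9/14·25/144 + 31/126·1 = 1/3 ✓
b·Ac: 9/14·1/9 + 31/126·12/31 = 1/6 ✓
b·c³: (-1/126)·343/64 + 9/14·125/1728 + 31/126·1 = 1/4 ✓
b·(c∘Ac): 9/14·5/108 + 31/126·12/31 = 1/8 ✓
b·Ac²: 9/14·7/36 + 31/126·(-21/124) = 1/12 ✓
b·A²c: 31/126·21/124 = 1/24 ✓; 4 stages ⇒ order 4.

4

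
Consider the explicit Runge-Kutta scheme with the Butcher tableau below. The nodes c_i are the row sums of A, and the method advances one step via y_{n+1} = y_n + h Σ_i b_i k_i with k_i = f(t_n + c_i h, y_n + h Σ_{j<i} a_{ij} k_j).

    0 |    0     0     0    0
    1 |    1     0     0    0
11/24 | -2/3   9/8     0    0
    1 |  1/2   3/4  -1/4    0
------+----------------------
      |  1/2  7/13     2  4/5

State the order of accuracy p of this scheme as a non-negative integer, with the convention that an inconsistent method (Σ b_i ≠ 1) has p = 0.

b = (1/2, 7/13, 2, 4/5)
c = (0, 1, 11/24, 1)
Ac = (0, 0, 9/8, 61/96)
Σ b_i: 1/2·1 + 7/13·1 + 2·1 + 4/5·1 = 499/130 ≠ 1 ⇒ order 0.

0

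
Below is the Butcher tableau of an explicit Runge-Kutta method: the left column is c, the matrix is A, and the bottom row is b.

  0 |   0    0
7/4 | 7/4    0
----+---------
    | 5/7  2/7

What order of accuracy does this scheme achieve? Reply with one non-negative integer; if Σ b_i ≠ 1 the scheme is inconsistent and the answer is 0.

b = (5/7, 2/7)
c = (0, 7/4)
Σ b_i: 5/7·1 + 2/7·1 = 1 ✓
b·c: 2/7·7/4 = 1/2 ✓; 2 stages ⇒ order 2.

2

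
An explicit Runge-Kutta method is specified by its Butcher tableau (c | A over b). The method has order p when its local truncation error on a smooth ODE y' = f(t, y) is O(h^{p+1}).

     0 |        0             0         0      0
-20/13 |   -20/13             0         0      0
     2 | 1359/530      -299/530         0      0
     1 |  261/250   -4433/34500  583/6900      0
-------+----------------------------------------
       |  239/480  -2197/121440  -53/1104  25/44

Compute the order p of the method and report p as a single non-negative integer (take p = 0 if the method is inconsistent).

4

b = (239/480, -2197/121440, -53/1104, 25/44)
c = (0, -20/13, 2, 1)
Ac = (0, 0, 46/53, 11/30)
Σ b_i: 239/480·1 + (-2197/121440)·1 + (-53/1104)·1 + 25/44·1 = 1 ✓
b·c: (-2197/121440)·(-20/13) + (-53/1104)·2 + 25/44·1 = 1/2 ✓
b·c²: (-2197/121440)·400/169 + (-53/1104)·4 + 25/44·1 = 1/3 ✓
b·Ac: (-53/1104)·46/53 + 25/44·11/30 = 1/6 ✓
b·c³: (-2197/121440)·(-8000/2197) + (-53/1104)·8 + 25/44·1 = 1/4 ✓
b·(c∘Ac): (-53/1104)·92/53 + 25/44·11/30 = 1/8 ✓
b·Ac²: (-53/1104)·(-920/689) + 25/44·11/325 = 1/12 ✓
b·A²c: 25/44·11/150 = 1/24 ✓; 4 stages ⇒ order 4.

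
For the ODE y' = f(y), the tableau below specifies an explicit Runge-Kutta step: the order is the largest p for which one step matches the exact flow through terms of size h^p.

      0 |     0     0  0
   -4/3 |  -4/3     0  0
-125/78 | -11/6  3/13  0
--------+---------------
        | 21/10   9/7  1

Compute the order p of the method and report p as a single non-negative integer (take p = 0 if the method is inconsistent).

0

b = (21/10, 9/7, 1)
c = (0, -4/3, -125/78)
Ac = (0, 0, -4/13)
Σ b_i: 21/10·1 + 9/7·1 + 1·1 = 307/70 ≠ 1 ⇒ order 0.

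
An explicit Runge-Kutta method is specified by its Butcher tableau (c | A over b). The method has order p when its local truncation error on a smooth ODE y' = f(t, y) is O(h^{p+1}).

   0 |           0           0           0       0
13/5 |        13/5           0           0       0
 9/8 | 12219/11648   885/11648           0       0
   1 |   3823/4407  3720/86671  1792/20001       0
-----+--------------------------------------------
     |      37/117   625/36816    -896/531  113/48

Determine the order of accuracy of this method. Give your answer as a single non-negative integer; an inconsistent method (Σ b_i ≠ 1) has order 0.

4

b = (37/117, 625/36816, -896/531, 113/48)
c = (0, 13/5, 9/8, 1)
Ac = (0, 0, 177/896, 24/113)
Σ b_i: 37/117·1 + 625/36816·1 + (-896/531)·1 + 113/48·1 = 1 ✓
b·c: 625/36816·13/5 + (-896/531)·9/8 + 113/48·1 = 1/2 ✓
b·c²: 625/36816·169/25 + (-896/531)·81/64 + 113/48·1 = 1/3 ✓
b·Ac: (-896/531)·177/896 + 113/48·24/113 = 1/6 ✓
b·c³: 625/36816·2197/125 + (-896/531)·729/512 + 113/48·1 = 1/4 ✓
b·(c∘Ac): (-896/531)·1593/7168 + 113/48·24/113 = 1/8 ✓
b·Ac²: (-896/531)·2301/4480 + 113/48·228/565 = 1/12 ✓
b·A²c: 113/48·2/113 = 1/24 ✓; 4 stages ⇒ order 4.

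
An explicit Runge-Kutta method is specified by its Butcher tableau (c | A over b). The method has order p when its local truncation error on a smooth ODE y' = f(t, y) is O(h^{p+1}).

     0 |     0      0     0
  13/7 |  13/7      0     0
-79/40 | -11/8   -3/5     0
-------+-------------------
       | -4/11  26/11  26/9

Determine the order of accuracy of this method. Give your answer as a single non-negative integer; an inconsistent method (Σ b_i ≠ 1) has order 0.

0

b = (-4/11, 26/11, 26/9)
c = (0, 13/7, -79/40)
Ac = (0, 0, -39/35)
Σ b_i: (-4/11)·1 + 26/11·1 + 26/9·1 = 44/9 ≠ 1 ⇒ order 0.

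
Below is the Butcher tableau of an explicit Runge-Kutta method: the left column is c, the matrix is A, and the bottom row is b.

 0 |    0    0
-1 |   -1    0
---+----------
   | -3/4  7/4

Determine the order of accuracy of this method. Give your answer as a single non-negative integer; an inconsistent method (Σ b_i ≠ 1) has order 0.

1

b = (-3/4, 7/4)
c = (0, -1)
Σ b_i: (-3/4)·1 + 7/4·1 = 1 ✓
b·c: 7/4·(-1) = -7/4 ≠ 1/2 ⇒ order 1.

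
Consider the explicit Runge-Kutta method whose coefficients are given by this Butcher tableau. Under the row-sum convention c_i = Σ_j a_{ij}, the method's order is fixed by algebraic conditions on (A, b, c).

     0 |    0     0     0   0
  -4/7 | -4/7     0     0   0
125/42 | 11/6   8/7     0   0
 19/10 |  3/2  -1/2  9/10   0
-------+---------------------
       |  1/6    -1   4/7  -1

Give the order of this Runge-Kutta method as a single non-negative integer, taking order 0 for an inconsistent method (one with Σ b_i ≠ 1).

b = (1/6, -1, 4/7, -1)
c = (0, -4/7, 125/42, 19/10)
Ac = (0, 0, -32/49, 83/28)
Σ b_i: 1/6·1 + (-1)·1 + 4/7·1 + (-1)·1 = -53/42 ≠ 1 ⇒ order 0.

0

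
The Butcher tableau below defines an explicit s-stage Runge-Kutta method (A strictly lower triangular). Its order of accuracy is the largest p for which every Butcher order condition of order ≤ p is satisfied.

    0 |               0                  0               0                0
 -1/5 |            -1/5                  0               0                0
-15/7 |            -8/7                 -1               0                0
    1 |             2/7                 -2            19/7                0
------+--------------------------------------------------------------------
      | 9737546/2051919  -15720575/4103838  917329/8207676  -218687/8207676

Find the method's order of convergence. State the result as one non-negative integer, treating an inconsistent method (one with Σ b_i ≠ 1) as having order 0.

b = (9737546/2051919, -15720575/4103838, 917329/8207676, -218687/8207676)
c = (0, -1/5, -15/7, 1)
Ac = (0, 0, 1/5, -1327/245)
Σ b_i: 9737546/2051919·1 + (-15720575/4103838)·1 + 917329/8207676·1 + (-218687/8207676)·1 = 1 ✓
b·c: (-15720575/4103838)·(-1/5) + 917329/8207676·(-15/7) + (-218687/8207676)·1 = 1/2 ✓
b·c²: (-15720575/4103838)·1/25 + 917329/8207676·225/49 + (-218687/8207676)·1 = 1/3 ✓
b·Ac: 917329/8207676·1/5 + (-218687/8207676)·(-1327/245) = 1/6 ✓
b·c³: (-15720575/4103838)·(-1/125) + 917329/8207676·(-3375/343) + (-218687/8207676)·1 = -52461233/47878110 ≠ 1/4 ⇒ order 3.
b·(c∘Ac): 917329/8207676·(-3/7) + (-218687/8207676)·(-1327/245) = 989174/10259595 ≠ 1/8
b·Ac²: 917329/8207676·(-1/25) + (-218687/8207676)·106189/8575 = -16011427/47878110 ≠ 1/12
b·A²c: (-218687/8207676)·19/35 = -593579/41038380 ≠ 1/24

3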